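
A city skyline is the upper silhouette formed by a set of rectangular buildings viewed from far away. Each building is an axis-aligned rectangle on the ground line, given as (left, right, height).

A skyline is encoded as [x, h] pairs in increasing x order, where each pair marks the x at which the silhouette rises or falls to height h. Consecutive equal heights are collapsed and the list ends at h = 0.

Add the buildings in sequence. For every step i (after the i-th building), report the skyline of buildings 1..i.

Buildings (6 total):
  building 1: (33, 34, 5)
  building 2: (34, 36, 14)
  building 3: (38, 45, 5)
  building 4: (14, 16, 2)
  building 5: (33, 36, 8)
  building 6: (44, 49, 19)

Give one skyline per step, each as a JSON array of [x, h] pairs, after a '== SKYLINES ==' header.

== SKYLINES ==
[[33,5],[34,0]]
[[33,5],[34,14],[36,0]]
[[33,5],[34,14],[36,0],[38,5],[45,0]]
[[14,2],[16,0],[33,5],[34,14],[36,0],[38,5],[45,0]]
[[14,2],[16,0],[33,8],[34,14],[36,0],[38,5],[45,0]]
[[14,2],[16,0],[33,8],[34,14],[36,0],[38,5],[44,19],[49,0]]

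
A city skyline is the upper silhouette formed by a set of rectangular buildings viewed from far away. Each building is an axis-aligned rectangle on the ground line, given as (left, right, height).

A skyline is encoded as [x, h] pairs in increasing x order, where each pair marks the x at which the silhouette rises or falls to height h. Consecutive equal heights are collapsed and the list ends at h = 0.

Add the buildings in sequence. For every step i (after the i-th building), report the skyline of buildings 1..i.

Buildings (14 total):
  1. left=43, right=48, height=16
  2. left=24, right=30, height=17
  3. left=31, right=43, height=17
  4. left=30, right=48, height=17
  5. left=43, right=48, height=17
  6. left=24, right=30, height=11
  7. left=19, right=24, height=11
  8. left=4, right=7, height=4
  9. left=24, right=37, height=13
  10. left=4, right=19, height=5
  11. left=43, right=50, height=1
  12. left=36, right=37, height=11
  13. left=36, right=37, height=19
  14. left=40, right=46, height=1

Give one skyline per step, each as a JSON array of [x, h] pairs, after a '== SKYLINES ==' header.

== SKYLINES ==
[[43,16],[48,0]]
[[24,17],[30,0],[43,16],[48,0]]
[[24,17],[30,0],[31,17],[43,16],[48,0]]
[[24,17],[48,0]]
[[24,17],[48,0]]
[[24,17],[48,0]]
[[19,11],[24,17],[48,0]]
[[4,4],[7,0],[19,11],[24,17],[48,0]]
[[4,4],[7,0],[19,11],[24,17],[48,0]]
[[4,5],[19,11],[24,17],[48,0]]
[[4,5],[19,11],[24,17],[48,1],[50,0]]
[[4,5],[19,11],[24,17],[48,1],[50,0]]
[[4,5],[19,11],[24,17],[36,19],[37,17],[48,1],[50,0]]
[[4,5],[19,11],[24,17],[36,19],[37,17],[48,1],[50,0]]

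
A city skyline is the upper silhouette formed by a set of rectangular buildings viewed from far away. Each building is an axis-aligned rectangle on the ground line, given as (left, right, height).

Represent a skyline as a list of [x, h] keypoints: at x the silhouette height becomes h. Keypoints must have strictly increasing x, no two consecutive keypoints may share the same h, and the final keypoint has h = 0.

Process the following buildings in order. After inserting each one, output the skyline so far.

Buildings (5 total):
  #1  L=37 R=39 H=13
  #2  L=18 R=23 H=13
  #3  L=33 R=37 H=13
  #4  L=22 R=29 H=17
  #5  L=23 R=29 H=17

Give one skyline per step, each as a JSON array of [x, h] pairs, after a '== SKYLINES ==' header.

== SKYLINES ==
[[37,13],[39,0]]
[[18,13],[23,0],[37,13],[39,0]]
[[18,13],[23,0],[33,13],[39,0]]
[[18,13],[22,17],[29,0],[33,13],[39,0]]
[[18,13],[22,17],[29,0],[33,13],[39,0]]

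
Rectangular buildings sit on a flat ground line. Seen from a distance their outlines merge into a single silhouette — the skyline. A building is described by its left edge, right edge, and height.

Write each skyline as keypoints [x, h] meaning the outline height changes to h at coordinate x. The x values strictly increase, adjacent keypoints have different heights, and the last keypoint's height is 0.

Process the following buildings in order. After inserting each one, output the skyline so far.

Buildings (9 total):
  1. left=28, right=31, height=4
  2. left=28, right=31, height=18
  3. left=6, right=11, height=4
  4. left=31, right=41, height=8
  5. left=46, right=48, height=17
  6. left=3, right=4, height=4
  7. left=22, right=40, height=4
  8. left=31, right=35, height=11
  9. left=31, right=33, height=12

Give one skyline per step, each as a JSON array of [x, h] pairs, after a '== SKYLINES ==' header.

== SKYLINES ==
[[28,4],[31,0]]
[[28,18],[31,0]]
[[6,4],[11,0],[28,18],[31,0]]
[[6,4],[11,0],[28,18],[31,8],[41,0]]
[[6,4],[11,0],[28,18],[31,8],[41,0],[46,17],[48,0]]
[[3,4],[4,0],[6,4],[11,0],[28,18],[31,8],[41,0],[46,17],[48,0]]
[[3,4],[4,0],[6,4],[11,0],[22,4],[28,18],[31,8],[41,0],[46,17],[48,0]]
[[3,4],[4,0],[6,4],[11,0],[22,4],[28,18],[31,11],[35,8],[41,0],[46,17],[48,0]]
[[3,4],[4,0],[6,4],[11,0],[22,4],[28,18],[31,12],[33,11],[35,8],[41,0],[46,17],[48,0]]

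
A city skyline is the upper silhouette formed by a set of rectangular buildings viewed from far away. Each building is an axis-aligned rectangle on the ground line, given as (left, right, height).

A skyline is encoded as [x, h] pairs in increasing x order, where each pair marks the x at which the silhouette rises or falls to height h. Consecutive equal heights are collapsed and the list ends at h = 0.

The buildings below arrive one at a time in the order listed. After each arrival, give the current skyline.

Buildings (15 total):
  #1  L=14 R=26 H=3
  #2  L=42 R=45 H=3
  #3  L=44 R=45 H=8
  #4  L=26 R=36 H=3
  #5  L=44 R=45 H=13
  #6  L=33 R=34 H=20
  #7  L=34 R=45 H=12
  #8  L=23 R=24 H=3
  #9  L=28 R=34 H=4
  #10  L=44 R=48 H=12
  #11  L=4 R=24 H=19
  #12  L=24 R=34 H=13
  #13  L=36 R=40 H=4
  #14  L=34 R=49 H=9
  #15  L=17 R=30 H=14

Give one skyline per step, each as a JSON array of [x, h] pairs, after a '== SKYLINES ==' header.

== SKYLINES ==
[[14,3],[26,0]]
[[14,3],[26,0],[42,3],[45,0]]
[[14,3],[26,0],[42,3],[44,8],[45,0]]
[[14,3],[36,0],[42,3],[44,8],[45,0]]
[[14,3],[36,0],[42,3],[44,13],[45,0]]
[[14,3],[33,20],[34,3],[36,0],[42,3],[44,13],[45,0]]
[[14,3],[33,20],[34,12],[44,13],[45,0]]
[[14,3],[33,20],[34,12],[44,13],[45,0]]
[[14,3],[28,4],[33,20],[34,12],[44,13],[45,0]]
[[14,3],[28,4],[33,20],[34,12],[44,13],[45,12],[48,0]]
[[4,19],[24,3],[28,4],[33,20],[34,12],[44,13],[45,12],[48,0]]
[[4,19],[24,13],[33,20],[34,12],[44,13],[45,12],[48,0]]
[[4,19],[24,13],[33,20],[34,12],[44,13],[45,12],[48,0]]
[[4,19],[24,13],[33,20],[34,12],[44,13],[45,12],[48,9],[49,0]]
[[4,19],[24,14],[30,13],[33,20],[34,12],[44,13],[45,12],[48,9],[49,0]]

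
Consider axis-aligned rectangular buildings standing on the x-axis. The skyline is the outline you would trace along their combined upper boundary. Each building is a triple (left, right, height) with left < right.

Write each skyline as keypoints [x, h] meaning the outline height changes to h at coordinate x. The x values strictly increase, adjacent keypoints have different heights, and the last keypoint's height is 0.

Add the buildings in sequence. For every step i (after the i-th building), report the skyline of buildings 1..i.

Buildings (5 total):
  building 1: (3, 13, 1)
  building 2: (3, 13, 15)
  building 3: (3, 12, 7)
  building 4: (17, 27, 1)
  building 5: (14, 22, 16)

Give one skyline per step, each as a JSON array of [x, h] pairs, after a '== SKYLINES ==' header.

== SKYLINES ==
[[3,1],[13,0]]
[[3,15],[13,0]]
[[3,15],[13,0]]
[[3,15],[13,0],[17,1],[27,0]]
[[3,15],[13,0],[14,16],[22,1],[27,0]]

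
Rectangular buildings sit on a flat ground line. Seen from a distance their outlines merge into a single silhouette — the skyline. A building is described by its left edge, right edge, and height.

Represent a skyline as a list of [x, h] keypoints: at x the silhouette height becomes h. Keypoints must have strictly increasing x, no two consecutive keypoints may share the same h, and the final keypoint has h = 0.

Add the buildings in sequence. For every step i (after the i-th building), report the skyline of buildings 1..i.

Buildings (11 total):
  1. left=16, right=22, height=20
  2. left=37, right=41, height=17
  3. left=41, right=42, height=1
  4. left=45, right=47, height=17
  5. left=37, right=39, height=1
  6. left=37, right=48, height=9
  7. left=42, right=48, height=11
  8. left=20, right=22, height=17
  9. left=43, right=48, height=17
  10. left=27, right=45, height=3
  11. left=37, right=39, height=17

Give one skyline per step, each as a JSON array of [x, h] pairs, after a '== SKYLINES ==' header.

== SKYLINES ==
[[16,20],[22,0]]
[[16,20],[22,0],[37,17],[41,0]]
[[16,20],[22,0],[37,17],[41,1],[42,0]]
[[16,20],[22,0],[37,17],[41,1],[42,0],[45,17],[47,0]]
[[16,20],[22,0],[37,17],[41,1],[42,0],[45,17],[47,0]]
[[16,20],[22,0],[37,17],[41,9],[45,17],[47,9],[48,0]]
[[16,20],[22,0],[37,17],[41,9],[42,11],[45,17],[47,11],[48,0]]
[[16,20],[22,0],[37,17],[41,9],[42,11],[45,17],[47,11],[48,0]]
[[16,20],[22,0],[37,17],[41,9],[42,11],[43,17],[48,0]]
[[16,20],[22,0],[27,3],[37,17],[41,9],[42,11],[43,17],[48,0]]
[[16,20],[22,0],[27,3],[37,17],[41,9],[42,11],[43,17],[48,0]]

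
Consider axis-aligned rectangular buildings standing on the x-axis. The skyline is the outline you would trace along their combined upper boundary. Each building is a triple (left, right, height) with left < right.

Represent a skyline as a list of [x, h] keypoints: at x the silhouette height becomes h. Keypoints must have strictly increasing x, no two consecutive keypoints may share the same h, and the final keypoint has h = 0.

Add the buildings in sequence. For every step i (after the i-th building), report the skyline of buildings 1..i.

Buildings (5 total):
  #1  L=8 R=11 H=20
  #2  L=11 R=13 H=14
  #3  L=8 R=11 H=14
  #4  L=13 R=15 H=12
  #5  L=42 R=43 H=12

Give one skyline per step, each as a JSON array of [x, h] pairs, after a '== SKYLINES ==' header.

== SKYLINES ==
[[8,20],[11,0]]
[[8,20],[11,14],[13,0]]
[[8,20],[11,14],[13,0]]
[[8,20],[11,14],[13,12],[15,0]]
[[8,20],[11,14],[13,12],[15,0],[42,12],[43,0]]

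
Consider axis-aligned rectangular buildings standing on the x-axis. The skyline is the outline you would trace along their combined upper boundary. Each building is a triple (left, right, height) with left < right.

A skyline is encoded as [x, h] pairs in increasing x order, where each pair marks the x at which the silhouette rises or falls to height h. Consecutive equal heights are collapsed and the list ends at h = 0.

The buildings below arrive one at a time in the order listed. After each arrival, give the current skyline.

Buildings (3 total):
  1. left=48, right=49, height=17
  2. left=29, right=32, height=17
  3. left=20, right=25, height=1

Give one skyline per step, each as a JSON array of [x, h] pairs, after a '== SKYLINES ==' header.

== SKYLINES ==
[[48,17],[49,0]]
[[29,17],[32,0],[48,17],[49,0]]
[[20,1],[25,0],[29,17],[32,0],[48,17],[49,0]]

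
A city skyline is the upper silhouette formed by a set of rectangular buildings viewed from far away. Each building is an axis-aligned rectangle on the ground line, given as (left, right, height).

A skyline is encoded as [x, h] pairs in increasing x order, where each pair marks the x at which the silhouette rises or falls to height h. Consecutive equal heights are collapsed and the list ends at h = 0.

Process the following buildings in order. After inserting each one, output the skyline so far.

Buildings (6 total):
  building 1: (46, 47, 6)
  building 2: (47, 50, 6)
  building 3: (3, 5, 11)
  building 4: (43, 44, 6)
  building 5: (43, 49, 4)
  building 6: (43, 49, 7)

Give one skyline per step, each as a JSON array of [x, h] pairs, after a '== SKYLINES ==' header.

== SKYLINES ==
[[46,6],[47,0]]
[[46,6],[50,0]]
[[3,11],[5,0],[46,6],[50,0]]
[[3,11],[5,0],[43,6],[44,0],[46,6],[50,0]]
[[3,11],[5,0],[43,6],[44,4],[46,6],[50,0]]
[[3,11],[5,0],[43,7],[49,6],[50,0]]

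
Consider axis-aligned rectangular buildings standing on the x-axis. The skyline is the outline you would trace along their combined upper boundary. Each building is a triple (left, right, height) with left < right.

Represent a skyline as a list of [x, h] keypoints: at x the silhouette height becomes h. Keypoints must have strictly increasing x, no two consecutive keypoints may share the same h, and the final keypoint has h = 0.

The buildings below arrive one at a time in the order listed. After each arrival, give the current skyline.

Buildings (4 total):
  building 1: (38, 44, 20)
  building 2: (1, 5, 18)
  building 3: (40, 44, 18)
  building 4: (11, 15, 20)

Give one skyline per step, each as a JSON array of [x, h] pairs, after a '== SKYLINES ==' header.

== SKYLINES ==
[[38,20],[44,0]]
[[1,18],[5,0],[38,20],[44,0]]
[[1,18],[5,0],[38,20],[44,0]]
[[1,18],[5,0],[11,20],[15,0],[38,20],[44,0]]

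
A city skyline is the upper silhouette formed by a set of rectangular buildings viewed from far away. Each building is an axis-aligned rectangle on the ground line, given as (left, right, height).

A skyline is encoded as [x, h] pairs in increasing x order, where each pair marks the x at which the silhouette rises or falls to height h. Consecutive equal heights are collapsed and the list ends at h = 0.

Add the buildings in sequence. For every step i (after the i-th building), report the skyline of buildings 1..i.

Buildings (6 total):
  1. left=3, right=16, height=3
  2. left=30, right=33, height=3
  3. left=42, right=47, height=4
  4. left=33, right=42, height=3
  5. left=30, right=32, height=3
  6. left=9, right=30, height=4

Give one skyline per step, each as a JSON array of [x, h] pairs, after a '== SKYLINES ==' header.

== SKYLINES ==
[[3,3],[16,0]]
[[3,3],[16,0],[30,3],[33,0]]
[[3,3],[16,0],[30,3],[33,0],[42,4],[47,0]]
[[3,3],[16,0],[30,3],[42,4],[47,0]]
[[3,3],[16,0],[30,3],[42,4],[47,0]]
[[3,3],[9,4],[30,3],[42,4],[47,0]]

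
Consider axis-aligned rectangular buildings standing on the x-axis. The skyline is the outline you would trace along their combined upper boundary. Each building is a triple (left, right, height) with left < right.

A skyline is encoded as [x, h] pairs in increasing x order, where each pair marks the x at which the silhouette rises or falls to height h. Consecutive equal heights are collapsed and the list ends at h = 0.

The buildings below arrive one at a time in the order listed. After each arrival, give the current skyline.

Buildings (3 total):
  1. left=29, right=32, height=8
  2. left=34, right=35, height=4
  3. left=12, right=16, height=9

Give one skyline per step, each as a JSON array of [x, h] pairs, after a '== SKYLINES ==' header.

== SKYLINES ==
[[29,8],[32,0]]
[[29,8],[32,0],[34,4],[35,0]]
[[12,9],[16,0],[29,8],[32,0],[34,4],[35,0]]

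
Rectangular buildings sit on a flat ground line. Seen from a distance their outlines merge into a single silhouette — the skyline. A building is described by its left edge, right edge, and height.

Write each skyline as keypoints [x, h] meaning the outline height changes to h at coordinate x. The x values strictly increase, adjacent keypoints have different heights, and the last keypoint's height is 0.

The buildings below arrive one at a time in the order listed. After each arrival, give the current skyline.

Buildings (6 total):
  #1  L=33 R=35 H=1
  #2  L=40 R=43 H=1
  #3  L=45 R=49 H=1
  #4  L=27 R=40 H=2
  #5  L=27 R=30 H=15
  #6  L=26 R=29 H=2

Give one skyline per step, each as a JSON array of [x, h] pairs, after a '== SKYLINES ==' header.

== SKYLINES ==
[[33,1],[35,0]]
[[33,1],[35,0],[40,1],[43,0]]
[[33,1],[35,0],[40,1],[43,0],[45,1],[49,0]]
[[27,2],[40,1],[43,0],[45,1],[49,0]]
[[27,15],[30,2],[40,1],[43,0],[45,1],[49,0]]
[[26,2],[27,15],[30,2],[40,1],[43,0],[45,1],[49,0]]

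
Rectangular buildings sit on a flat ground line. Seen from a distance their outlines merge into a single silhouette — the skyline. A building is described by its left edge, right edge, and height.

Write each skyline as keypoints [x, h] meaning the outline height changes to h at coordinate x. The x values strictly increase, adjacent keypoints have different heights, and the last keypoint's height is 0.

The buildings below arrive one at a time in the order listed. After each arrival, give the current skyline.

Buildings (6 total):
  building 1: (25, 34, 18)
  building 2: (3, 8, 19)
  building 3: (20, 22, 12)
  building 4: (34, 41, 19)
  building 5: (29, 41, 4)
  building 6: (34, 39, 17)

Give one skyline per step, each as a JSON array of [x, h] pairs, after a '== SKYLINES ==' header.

== SKYLINES ==
[[25,18],[34,0]]
[[3,19],[8,0],[25,18],[34,0]]
[[3,19],[8,0],[20,12],[22,0],[25,18],[34,0]]
[[3,19],[8,0],[20,12],[22,0],[25,18],[34,19],[41,0]]
[[3,19],[8,0],[20,12],[22,0],[25,18],[34,19],[41,0]]
[[3,19],[8,0],[20,12],[22,0],[25,18],[34,19],[41,0]]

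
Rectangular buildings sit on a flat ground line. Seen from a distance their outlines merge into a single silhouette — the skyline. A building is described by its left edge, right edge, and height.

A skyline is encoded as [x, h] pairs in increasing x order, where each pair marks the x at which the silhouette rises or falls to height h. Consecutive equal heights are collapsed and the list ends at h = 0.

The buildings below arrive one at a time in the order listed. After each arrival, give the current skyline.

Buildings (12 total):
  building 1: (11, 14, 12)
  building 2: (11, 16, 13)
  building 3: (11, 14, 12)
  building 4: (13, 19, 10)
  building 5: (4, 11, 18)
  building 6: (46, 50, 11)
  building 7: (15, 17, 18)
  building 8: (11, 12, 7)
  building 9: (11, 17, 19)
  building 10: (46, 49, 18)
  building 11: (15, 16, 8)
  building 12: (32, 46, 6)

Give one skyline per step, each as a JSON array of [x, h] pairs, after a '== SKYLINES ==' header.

== SKYLINES ==
[[11,12],[14,0]]
[[11,13],[16,0]]
[[11,13],[16,0]]
[[11,13],[16,10],[19,0]]
[[4,18],[11,13],[16,10],[19,0]]
[[4,18],[11,13],[16,10],[19,0],[46,11],[50,0]]
[[4,18],[11,13],[15,18],[17,10],[19,0],[46,11],[50,0]]
[[4,18],[11,13],[15,18],[17,10],[19,0],[46,11],[50,0]]
[[4,18],[11,19],[17,10],[19,0],[46,11],[50,0]]
[[4,18],[11,19],[17,10],[19,0],[46,18],[49,11],[50,0]]
[[4,18],[11,19],[17,10],[19,0],[46,18],[49,11],[50,0]]
[[4,18],[11,19],[17,10],[19,0],[32,6],[46,18],[49,11],[50,0]]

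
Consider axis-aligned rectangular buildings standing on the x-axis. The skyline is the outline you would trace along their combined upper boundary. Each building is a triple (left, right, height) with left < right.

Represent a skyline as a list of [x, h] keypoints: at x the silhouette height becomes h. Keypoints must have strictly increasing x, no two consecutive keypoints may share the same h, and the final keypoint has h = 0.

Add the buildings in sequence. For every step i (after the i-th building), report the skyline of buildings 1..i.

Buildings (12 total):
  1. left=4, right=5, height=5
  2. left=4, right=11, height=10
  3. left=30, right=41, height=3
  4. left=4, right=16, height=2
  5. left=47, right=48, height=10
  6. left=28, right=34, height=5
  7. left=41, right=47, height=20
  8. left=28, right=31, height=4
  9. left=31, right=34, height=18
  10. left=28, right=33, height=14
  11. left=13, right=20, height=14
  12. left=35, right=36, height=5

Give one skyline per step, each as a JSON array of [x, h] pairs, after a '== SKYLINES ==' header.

== SKYLINES ==
[[4,5],[5,0]]
[[4,10],[11,0]]
[[4,10],[11,0],[30,3],[41,0]]
[[4,10],[11,2],[16,0],[30,3],[41,0]]
[[4,10],[11,2],[16,0],[30,3],[41,0],[47,10],[48,0]]
[[4,10],[11,2],[16,0],[28,5],[34,3],[41,0],[47,10],[48,0]]
[[4,10],[11,2],[16,0],[28,5],[34,3],[41,20],[47,10],[48,0]]
[[4,10],[11,2],[16,0],[28,5],[34,3],[41,20],[47,10],[48,0]]
[[4,10],[11,2],[16,0],[28,5],[31,18],[34,3],[41,20],[47,10],[48,0]]
[[4,10],[11,2],[16,0],[28,14],[31,18],[34,3],[41,20],[47,10],[48,0]]
[[4,10],[11,2],[13,14],[20,0],[28,14],[31,18],[34,3],[41,20],[47,10],[48,0]]
[[4,10],[11,2],[13,14],[20,0],[28,14],[31,18],[34,3],[35,5],[36,3],[41,20],[47,10],[48,0]]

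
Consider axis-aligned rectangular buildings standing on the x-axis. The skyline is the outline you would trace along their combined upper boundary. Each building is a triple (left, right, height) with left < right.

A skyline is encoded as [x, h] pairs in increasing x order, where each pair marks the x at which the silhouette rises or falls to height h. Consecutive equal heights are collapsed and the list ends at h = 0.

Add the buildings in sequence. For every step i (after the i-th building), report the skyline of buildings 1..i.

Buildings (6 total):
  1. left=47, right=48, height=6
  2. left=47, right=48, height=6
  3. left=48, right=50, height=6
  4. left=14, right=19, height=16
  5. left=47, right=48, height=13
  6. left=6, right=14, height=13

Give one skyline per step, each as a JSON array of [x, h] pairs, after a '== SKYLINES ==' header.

== SKYLINES ==
[[47,6],[48,0]]
[[47,6],[48,0]]
[[47,6],[50,0]]
[[14,16],[19,0],[47,6],[50,0]]
[[14,16],[19,0],[47,13],[48,6],[50,0]]
[[6,13],[14,16],[19,0],[47,13],[48,6],[50,0]]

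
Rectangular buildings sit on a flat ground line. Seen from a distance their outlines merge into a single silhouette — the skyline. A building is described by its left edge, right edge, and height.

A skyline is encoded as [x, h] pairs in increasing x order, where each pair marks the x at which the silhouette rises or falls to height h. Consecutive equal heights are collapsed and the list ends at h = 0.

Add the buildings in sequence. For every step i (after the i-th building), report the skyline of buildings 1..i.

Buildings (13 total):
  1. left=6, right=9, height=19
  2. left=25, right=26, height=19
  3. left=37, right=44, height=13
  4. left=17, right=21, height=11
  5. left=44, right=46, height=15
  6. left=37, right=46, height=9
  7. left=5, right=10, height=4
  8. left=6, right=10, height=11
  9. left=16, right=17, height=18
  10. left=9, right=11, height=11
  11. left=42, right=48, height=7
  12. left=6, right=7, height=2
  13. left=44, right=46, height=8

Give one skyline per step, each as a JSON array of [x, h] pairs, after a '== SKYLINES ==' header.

== SKYLINES ==
[[6,19],[9,0]]
[[6,19],[9,0],[25,19],[26,0]]
[[6,19],[9,0],[25,19],[26,0],[37,13],[44,0]]
[[6,19],[9,0],[17,11],[21,0],[25,19],[26,0],[37,13],[44,0]]
[[6,19],[9,0],[17,11],[21,0],[25,19],[26,0],[37,13],[44,15],[46,0]]
[[6,19],[9,0],[17,11],[21,0],[25,19],[26,0],[37,13],[44,15],[46,0]]
[[5,4],[6,19],[9,4],[10,0],[17,11],[21,0],[25,19],[26,0],[37,13],[44,15],[46,0]]
[[5,4],[6,19],[9,11],[10,0],[17,11],[21,0],[25,19],[26,0],[37,13],[44,15],[46,0]]
[[5,4],[6,19],[9,11],[10,0],[16,18],[17,11],[21,0],[25,19],[26,0],[37,13],[44,15],[46,0]]
[[5,4],[6,19],[9,11],[11,0],[16,18],[17,11],[21,0],[25,19],[26,0],[37,13],[44,15],[46,0]]
[[5,4],[6,19],[9,11],[11,0],[16,18],[17,11],[21,0],[25,19],[26,0],[37,13],[44,15],[46,7],[48,0]]
[[5,4],[6,19],[9,11],[11,0],[16,18],[17,11],[21,0],[25,19],[26,0],[37,13],[44,15],[46,7],[48,0]]
[[5,4],[6,19],[9,11],[11,0],[16,18],[17,11],[21,0],[25,19],[26,0],[37,13],[44,15],[46,7],[48,0]]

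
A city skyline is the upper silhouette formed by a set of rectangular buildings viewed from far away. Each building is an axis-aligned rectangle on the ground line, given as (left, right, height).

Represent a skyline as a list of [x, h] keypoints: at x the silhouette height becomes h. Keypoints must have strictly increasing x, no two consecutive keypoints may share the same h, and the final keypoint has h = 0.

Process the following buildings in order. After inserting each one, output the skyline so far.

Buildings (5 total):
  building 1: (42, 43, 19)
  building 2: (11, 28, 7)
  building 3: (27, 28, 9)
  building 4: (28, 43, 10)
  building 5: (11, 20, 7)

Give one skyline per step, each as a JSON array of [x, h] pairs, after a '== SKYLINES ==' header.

== SKYLINES ==
[[42,19],[43,0]]
[[11,7],[28,0],[42,19],[43,0]]
[[11,7],[27,9],[28,0],[42,19],[43,0]]
[[11,7],[27,9],[28,10],[42,19],[43,0]]
[[11,7],[27,9],[28,10],[42,19],[43,0]]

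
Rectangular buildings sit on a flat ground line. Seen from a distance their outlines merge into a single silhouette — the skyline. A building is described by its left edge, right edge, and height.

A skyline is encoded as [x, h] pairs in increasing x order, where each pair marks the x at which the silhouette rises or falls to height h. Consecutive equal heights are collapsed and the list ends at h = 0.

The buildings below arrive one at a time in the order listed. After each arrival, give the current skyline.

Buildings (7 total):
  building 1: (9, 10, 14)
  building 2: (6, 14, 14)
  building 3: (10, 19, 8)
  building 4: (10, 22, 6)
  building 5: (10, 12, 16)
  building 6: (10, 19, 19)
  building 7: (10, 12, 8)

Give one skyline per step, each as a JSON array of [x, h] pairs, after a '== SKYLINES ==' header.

== SKYLINES ==
[[9,14],[10,0]]
[[6,14],[14,0]]
[[6,14],[14,8],[19,0]]
[[6,14],[14,8],[19,6],[22,0]]
[[6,14],[10,16],[12,14],[14,8],[19,6],[22,0]]
[[6,14],[10,19],[19,6],[22,0]]
[[6,14],[10,19],[19,6],[22,0]]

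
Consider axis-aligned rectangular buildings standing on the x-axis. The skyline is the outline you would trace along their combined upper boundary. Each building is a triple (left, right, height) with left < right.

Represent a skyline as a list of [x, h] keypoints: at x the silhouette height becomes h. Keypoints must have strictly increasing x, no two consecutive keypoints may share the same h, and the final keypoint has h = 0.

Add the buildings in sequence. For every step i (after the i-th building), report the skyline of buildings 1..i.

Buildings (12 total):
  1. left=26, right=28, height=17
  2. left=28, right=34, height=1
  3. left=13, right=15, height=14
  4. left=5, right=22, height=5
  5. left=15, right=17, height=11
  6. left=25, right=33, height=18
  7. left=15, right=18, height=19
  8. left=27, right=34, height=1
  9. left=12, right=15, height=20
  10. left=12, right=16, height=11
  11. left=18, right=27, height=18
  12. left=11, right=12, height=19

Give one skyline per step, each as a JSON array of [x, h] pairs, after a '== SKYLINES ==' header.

== SKYLINES ==
[[26,17],[28,0]]
[[26,17],[28,1],[34,0]]
[[13,14],[15,0],[26,17],[28,1],[34,0]]
[[5,5],[13,14],[15,5],[22,0],[26,17],[28,1],[34,0]]
[[5,5],[13,14],[15,11],[17,5],[22,0],[26,17],[28,1],[34,0]]
[[5,5],[13,14],[15,11],[17,5],[22,0],[25,18],[33,1],[34,0]]
[[5,5],[13,14],[15,19],[18,5],[22,0],[25,18],[33,1],[34,0]]
[[5,5],[13,14],[15,19],[18,5],[22,0],[25,18],[33,1],[34,0]]
[[5,5],[12,20],[15,19],[18,5],[22,0],[25,18],[33,1],[34,0]]
[[5,5],[12,20],[15,19],[18,5],[22,0],[25,18],[33,1],[34,0]]
[[5,5],[12,20],[15,19],[18,18],[33,1],[34,0]]
[[5,5],[11,19],[12,20],[15,19],[18,18],[33,1],[34,0]]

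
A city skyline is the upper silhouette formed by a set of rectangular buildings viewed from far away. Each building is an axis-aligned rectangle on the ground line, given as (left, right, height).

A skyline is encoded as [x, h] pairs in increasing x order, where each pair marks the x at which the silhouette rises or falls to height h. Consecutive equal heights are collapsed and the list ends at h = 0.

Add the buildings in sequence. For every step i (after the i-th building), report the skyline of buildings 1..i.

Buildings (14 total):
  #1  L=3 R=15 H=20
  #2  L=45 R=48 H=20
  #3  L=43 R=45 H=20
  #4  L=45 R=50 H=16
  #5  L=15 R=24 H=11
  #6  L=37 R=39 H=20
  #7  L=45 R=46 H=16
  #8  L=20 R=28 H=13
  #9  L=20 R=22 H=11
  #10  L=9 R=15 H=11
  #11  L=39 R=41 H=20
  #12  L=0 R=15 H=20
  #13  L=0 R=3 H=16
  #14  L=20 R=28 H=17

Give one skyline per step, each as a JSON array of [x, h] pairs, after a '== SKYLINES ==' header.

== SKYLINES ==
[[3,20],[15,0]]
[[3,20],[15,0],[45,20],[48,0]]
[[3,20],[15,0],[43,20],[48,0]]
[[3,20],[15,0],[43,20],[48,16],[50,0]]
[[3,20],[15,11],[24,0],[43,20],[48,16],[50,0]]
[[3,20],[15,11],[24,0],[37,20],[39,0],[43,20],[48,16],[50,0]]
[[3,20],[15,11],[24,0],[37,20],[39,0],[43,20],[48,16],[50,0]]
[[3,20],[15,11],[20,13],[28,0],[37,20],[39,0],[43,20],[48,16],[50,0]]
[[3,20],[15,11],[20,13],[28,0],[37,20],[39,0],[43,20],[48,16],[50,0]]
[[3,20],[15,11],[20,13],[28,0],[37,20],[39,0],[43,20],[48,16],[50,0]]
[[3,20],[15,11],[20,13],[28,0],[37,20],[41,0],[43,20],[48,16],[50,0]]
[[0,20],[15,11],[20,13],[28,0],[37,20],[41,0],[43,20],[48,16],[50,0]]
[[0,20],[15,11],[20,13],[28,0],[37,20],[41,0],[43,20],[48,16],[50,0]]
[[0,20],[15,11],[20,17],[28,0],[37,20],[41,0],[43,20],[48,16],[50,0]]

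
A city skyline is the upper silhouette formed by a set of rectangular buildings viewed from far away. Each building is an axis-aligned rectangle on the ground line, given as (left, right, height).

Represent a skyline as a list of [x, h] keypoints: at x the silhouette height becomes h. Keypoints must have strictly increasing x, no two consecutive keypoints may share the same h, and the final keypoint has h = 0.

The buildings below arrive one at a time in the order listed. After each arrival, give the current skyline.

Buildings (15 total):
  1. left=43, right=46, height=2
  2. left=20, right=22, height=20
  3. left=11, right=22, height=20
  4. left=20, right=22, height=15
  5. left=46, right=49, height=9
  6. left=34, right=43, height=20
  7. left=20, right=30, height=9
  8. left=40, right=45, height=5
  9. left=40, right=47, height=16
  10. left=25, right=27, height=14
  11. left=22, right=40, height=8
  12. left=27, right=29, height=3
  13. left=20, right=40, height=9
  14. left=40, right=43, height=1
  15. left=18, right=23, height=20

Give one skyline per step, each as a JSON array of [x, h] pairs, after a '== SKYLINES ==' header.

== SKYLINES ==
[[43,2],[46,0]]
[[20,20],[22,0],[43,2],[46,0]]
[[11,20],[22,0],[43,2],[46,0]]
[[11,20],[22,0],[43,2],[46,0]]
[[11,20],[22,0],[43,2],[46,9],[49,0]]
[[11,20],[22,0],[34,20],[43,2],[46,9],[49,0]]
[[11,20],[22,9],[30,0],[34,20],[43,2],[46,9],[49,0]]
[[11,20],[22,9],[30,0],[34,20],[43,5],[45,2],[46,9],[49,0]]
[[11,20],[22,9],[30,0],[34,20],[43,16],[47,9],[49,0]]
[[11,20],[22,9],[25,14],[27,9],[30,0],[34,20],[43,16],[47,9],[49,0]]
[[11,20],[22,9],[25,14],[27,9],[30,8],[34,20],[43,16],[47,9],[49,0]]
[[11,20],[22,9],[25,14],[27,9],[30,8],[34,20],[43,16],[47,9],[49,0]]
[[11,20],[22,9],[25,14],[27,9],[34,20],[43,16],[47,9],[49,0]]
[[11,20],[22,9],[25,14],[27,9],[34,20],[43,16],[47,9],[49,0]]
[[11,20],[23,9],[25,14],[27,9],[34,20],[43,16],[47,9],[49,0]]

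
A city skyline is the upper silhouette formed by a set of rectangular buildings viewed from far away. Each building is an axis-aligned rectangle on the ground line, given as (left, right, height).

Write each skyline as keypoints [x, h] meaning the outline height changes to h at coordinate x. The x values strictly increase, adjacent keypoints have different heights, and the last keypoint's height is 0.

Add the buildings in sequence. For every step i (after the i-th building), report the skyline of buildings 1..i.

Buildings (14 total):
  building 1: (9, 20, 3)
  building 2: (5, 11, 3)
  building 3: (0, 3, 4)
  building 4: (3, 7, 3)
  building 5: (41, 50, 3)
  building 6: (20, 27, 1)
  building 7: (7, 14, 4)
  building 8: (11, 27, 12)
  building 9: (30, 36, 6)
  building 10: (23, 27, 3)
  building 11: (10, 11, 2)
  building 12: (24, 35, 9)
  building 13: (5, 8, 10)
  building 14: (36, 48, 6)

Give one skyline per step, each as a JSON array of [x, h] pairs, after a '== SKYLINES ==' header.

== SKYLINES ==
[[9,3],[20,0]]
[[5,3],[20,0]]
[[0,4],[3,0],[5,3],[20,0]]
[[0,4],[3,3],[20,0]]
[[0,4],[3,3],[20,0],[41,3],[50,0]]
[[0,4],[3,3],[20,1],[27,0],[41,3],[50,0]]
[[0,4],[3,3],[7,4],[14,3],[20,1],[27,0],[41,3],[50,0]]
[[0,4],[3,3],[7,4],[11,12],[27,0],[41,3],[50,0]]
[[0,4],[3,3],[7,4],[11,12],[27,0],[30,6],[36,0],[41,3],[50,0]]
[[0,4],[3,3],[7,4],[11,12],[27,0],[30,6],[36,0],[41,3],[50,0]]
[[0,4],[3,3],[7,4],[11,12],[27,0],[30,6],[36,0],[41,3],[50,0]]
[[0,4],[3,3],[7,4],[11,12],[27,9],[35,6],[36,0],[41,3],[50,0]]
[[0,4],[3,3],[5,10],[8,4],[11,12],[27,9],[35,6],[36,0],[41,3],[50,0]]
[[0,4],[3,3],[5,10],[8,4],[11,12],[27,9],[35,6],[48,3],[50,0]]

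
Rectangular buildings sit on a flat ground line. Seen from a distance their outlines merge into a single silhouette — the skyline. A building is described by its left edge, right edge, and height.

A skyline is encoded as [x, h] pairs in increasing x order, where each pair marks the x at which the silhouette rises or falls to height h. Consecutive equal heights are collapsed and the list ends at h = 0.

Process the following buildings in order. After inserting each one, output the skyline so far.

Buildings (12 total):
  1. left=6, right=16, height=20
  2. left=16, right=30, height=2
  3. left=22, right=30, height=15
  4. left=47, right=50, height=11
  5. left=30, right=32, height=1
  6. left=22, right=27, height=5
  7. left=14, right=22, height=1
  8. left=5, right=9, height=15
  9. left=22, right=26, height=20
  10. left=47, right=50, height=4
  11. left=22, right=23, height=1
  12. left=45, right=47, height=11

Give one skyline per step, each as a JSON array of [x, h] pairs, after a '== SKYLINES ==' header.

== SKYLINES ==
[[6,20],[16,0]]
[[6,20],[16,2],[30,0]]
[[6,20],[16,2],[22,15],[30,0]]
[[6,20],[16,2],[22,15],[30,0],[47,11],[50,0]]
[[6,20],[16,2],[22,15],[30,1],[32,0],[47,11],[50,0]]
[[6,20],[16,2],[22,15],[30,1],[32,0],[47,11],[50,0]]
[[6,20],[16,2],[22,15],[30,1],[32,0],[47,11],[50,0]]
[[5,15],[6,20],[16,2],[22,15],[30,1],[32,0],[47,11],[50,0]]
[[5,15],[6,20],[16,2],[22,20],[26,15],[30,1],[32,0],[47,11],[50,0]]
[[5,15],[6,20],[16,2],[22,20],[26,15],[30,1],[32,0],[47,11],[50,0]]
[[5,15],[6,20],[16,2],[22,20],[26,15],[30,1],[32,0],[47,11],[50,0]]
[[5,15],[6,20],[16,2],[22,20],[26,15],[30,1],[32,0],[45,11],[50,0]]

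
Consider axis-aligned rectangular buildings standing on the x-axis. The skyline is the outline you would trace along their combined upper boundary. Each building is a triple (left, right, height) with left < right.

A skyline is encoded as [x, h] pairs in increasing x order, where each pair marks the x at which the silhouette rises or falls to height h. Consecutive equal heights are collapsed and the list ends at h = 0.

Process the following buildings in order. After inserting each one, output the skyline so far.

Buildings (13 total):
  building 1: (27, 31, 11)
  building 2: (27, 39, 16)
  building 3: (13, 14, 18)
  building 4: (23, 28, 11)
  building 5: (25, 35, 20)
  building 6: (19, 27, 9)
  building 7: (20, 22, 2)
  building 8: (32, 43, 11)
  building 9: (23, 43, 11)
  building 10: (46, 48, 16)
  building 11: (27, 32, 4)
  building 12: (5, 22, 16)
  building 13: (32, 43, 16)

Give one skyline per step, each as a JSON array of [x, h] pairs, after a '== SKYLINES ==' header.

== SKYLINES ==
[[27,11],[31,0]]
[[27,16],[39,0]]
[[13,18],[14,0],[27,16],[39,0]]
[[13,18],[14,0],[23,11],[27,16],[39,0]]
[[13,18],[14,0],[23,11],[25,20],[35,16],[39,0]]
[[13,18],[14,0],[19,9],[23,11],[25,20],[35,16],[39,0]]
[[13,18],[14,0],[19,9],[23,11],[25,20],[35,16],[39,0]]
[[13,18],[14,0],[19,9],[23,11],[25,20],[35,16],[39,11],[43,0]]
[[13,18],[14,0],[19,9],[23,11],[25,20],[35,16],[39,11],[43,0]]
[[13,18],[14,0],[19,9],[23,11],[25,20],[35,16],[39,11],[43,0],[46,16],[48,0]]
[[13,18],[14,0],[19,9],[23,11],[25,20],[35,16],[39,11],[43,0],[46,16],[48,0]]
[[5,16],[13,18],[14,16],[22,9],[23,11],[25,20],[35,16],[39,11],[43,0],[46,16],[48,0]]
[[5,16],[13,18],[14,16],[22,9],[23,11],[25,20],[35,16],[43,0],[46,16],[48,0]]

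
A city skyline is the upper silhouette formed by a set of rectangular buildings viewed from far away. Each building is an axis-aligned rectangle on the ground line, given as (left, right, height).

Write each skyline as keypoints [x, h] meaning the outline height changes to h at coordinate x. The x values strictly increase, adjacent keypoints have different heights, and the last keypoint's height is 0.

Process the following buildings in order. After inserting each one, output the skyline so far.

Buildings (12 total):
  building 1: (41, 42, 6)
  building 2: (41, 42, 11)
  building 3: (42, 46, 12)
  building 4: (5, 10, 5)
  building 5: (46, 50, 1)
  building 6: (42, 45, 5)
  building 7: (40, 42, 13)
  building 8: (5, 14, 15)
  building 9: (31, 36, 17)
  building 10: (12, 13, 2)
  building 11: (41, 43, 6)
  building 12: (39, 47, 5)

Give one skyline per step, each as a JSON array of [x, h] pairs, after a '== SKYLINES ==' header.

== SKYLINES ==
[[41,6],[42,0]]
[[41,11],[42,0]]
[[41,11],[42,12],[46,0]]
[[5,5],[10,0],[41,11],[42,12],[46,0]]
[[5,5],[10,0],[41,11],[42,12],[46,1],[50,0]]
[[5,5],[10,0],[41,11],[42,12],[46,1],[50,0]]
[[5,5],[10,0],[40,13],[42,12],[46,1],[50,0]]
[[5,15],[14,0],[40,13],[42,12],[46,1],[50,0]]
[[5,15],[14,0],[31,17],[36,0],[40,13],[42,12],[46,1],[50,0]]
[[5,15],[14,0],[31,17],[36,0],[40,13],[42,12],[46,1],[50,0]]
[[5,15],[14,0],[31,17],[36,0],[40,13],[42,12],[46,1],[50,0]]
[[5,15],[14,0],[31,17],[36,0],[39,5],[40,13],[42,12],[46,5],[47,1],[50,0]]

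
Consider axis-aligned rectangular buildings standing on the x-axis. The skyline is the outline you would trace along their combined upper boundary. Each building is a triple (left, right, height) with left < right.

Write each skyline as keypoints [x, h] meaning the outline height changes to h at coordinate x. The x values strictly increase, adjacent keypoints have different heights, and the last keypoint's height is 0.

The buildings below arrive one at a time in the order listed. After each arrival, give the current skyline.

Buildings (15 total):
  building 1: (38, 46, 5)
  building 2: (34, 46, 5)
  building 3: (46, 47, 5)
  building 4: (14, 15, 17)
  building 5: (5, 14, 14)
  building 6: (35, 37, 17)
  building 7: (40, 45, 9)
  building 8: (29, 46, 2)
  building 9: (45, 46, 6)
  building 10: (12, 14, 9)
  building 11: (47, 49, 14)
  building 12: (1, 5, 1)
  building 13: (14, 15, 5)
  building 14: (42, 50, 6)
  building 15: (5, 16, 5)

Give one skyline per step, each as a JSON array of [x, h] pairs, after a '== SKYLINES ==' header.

== SKYLINES ==
[[38,5],[46,0]]
[[34,5],[46,0]]
[[34,5],[47,0]]
[[14,17],[15,0],[34,5],[47,0]]
[[5,14],[14,17],[15,0],[34,5],[47,0]]
[[5,14],[14,17],[15,0],[34,5],[35,17],[37,5],[47,0]]
[[5,14],[14,17],[15,0],[34,5],[35,17],[37,5],[40,9],[45,5],[47,0]]
[[5,14],[14,17],[15,0],[29,2],[34,5],[35,17],[37,5],[40,9],[45,5],[47,0]]
[[5,14],[14,17],[15,0],[29,2],[34,5],[35,17],[37,5],[40,9],[45,6],[46,5],[47,0]]
[[5,14],[14,17],[15,0],[29,2],[34,5],[35,17],[37,5],[40,9],[45,6],[46,5],[47,0]]
[[5,14],[14,17],[15,0],[29,2],[34,5],[35,17],[37,5],[40,9],[45,6],[46,5],[47,14],[49,0]]
[[1,1],[5,14],[14,17],[15,0],[29,2],[34,5],[35,17],[37,5],[40,9],[45,6],[46,5],[47,14],[49,0]]
[[1,1],[5,14],[14,17],[15,0],[29,2],[34,5],[35,17],[37,5],[40,9],[45,6],[46,5],[47,14],[49,0]]
[[1,1],[5,14],[14,17],[15,0],[29,2],[34,5],[35,17],[37,5],[40,9],[45,6],[47,14],[49,6],[50,0]]
[[1,1],[5,14],[14,17],[15,5],[16,0],[29,2],[34,5],[35,17],[37,5],[40,9],[45,6],[47,14],[49,6],[50,0]]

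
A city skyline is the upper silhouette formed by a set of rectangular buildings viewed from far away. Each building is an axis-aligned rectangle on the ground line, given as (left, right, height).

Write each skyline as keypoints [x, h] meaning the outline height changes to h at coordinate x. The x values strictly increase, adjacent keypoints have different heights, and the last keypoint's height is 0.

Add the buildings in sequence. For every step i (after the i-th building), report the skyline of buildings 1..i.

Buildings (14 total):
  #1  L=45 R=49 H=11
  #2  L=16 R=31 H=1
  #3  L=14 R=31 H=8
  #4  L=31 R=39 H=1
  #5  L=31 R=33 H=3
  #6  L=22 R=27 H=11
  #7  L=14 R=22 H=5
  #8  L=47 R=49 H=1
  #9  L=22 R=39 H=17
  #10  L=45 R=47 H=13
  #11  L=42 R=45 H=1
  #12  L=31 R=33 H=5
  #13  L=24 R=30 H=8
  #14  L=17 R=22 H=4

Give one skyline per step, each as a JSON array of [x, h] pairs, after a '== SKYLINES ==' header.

== SKYLINES ==
[[45,11],[49,0]]
[[16,1],[31,0],[45,11],[49,0]]
[[14,8],[31,0],[45,11],[49,0]]
[[14,8],[31,1],[39,0],[45,11],[49,0]]
[[14,8],[31,3],[33,1],[39,0],[45,11],[49,0]]
[[14,8],[22,11],[27,8],[31,3],[33,1],[39,0],[45,11],[49,0]]
[[14,8],[22,11],[27,8],[31,3],[33,1],[39,0],[45,11],[49,0]]
[[14,8],[22,11],[27,8],[31,3],[33,1],[39,0],[45,11],[49,0]]
[[14,8],[22,17],[39,0],[45,11],[49,0]]
[[14,8],[22,17],[39,0],[45,13],[47,11],[49,0]]
[[14,8],[22,17],[39,0],[42,1],[45,13],[47,11],[49,0]]
[[14,8],[22,17],[39,0],[42,1],[45,13],[47,11],[49,0]]
[[14,8],[22,17],[39,0],[42,1],[45,13],[47,11],[49,0]]
[[14,8],[22,17],[39,0],[42,1],[45,13],[47,11],[49,0]]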